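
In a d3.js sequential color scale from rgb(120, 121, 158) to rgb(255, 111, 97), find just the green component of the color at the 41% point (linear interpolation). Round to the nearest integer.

G = 121 + 0.41 × (111 − 121) = 116.9 → 117

117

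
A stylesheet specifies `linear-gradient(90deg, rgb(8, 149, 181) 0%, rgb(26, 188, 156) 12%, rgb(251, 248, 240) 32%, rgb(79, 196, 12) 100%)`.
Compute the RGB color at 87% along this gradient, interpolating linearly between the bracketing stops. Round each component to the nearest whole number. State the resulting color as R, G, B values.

(112, 206, 56)

87% lies between the 32% and 100% stops, so the local fraction is t = (87 − 32)/(100 − 32) = 55/68 ≈ 0.8088.
R = 251 + 0.8088 × (79 − 251) = 111.886 → 112
G = 248 + 0.8088 × (196 − 248) = 205.942 → 206
B = 240 + 0.8088 × (12 − 240) = 55.594 → 56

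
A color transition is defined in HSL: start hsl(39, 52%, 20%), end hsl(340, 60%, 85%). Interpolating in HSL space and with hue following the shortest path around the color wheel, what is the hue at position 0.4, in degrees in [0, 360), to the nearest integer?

Hue: 340 − 39 = 301°, but |301| > 180 so the shorter arc goes the other way: Δh = 301 − 360 = -59°.
H = 39 + 0.4 × (-59) = 15.4 → 15°

15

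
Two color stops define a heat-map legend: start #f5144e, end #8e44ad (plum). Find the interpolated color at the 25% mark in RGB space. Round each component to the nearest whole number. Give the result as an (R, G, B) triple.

(219, 32, 102)

#f5144e → (245, 20, 78); #8e44ad → (142, 68, 173).
25% corresponds to t = 0.25.
R = 245 + 0.25 × (142 − 245) = 245 + 0.25 × -103 = 219.25 → 219
G = 20 + 0.25 × (68 − 20) = 20 + 0.25 × 48 = 32 → 32
B = 78 + 0.25 × (173 − 78) = 78 + 0.25 × 95 = 101.75 → 102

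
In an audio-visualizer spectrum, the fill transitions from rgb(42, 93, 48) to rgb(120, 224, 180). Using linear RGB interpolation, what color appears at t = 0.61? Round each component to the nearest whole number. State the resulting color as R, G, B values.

(90, 173, 129)

R = 42 + 0.61 × (120 − 42) = 42 + 0.61 × 78 = 89.58 → 90
G = 93 + 0.61 × (224 − 93) = 93 + 0.61 × 131 = 172.91 → 173
B = 48 + 0.61 × (180 − 48) = 48 + 0.61 × 132 = 128.52 → 129
So the blended color is (90, 173, 129), about #5aad81.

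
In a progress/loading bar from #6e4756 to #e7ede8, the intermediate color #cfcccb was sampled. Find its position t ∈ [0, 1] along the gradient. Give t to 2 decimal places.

Invert the lerp on the G channel (largest span, 166): t = (204 − 71) / (237 − 71) = 133/166 = 0.8012.
Check on R: (207 − 110)/(231 − 110) = 0.8017 ✓

0.80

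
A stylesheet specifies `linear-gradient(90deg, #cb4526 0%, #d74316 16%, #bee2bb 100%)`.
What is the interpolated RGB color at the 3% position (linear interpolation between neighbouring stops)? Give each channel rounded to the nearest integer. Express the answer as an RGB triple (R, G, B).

3% lies between the 0% and 16% stops, so the local fraction is t = (3 − 0)/(16 − 0) = 3/16 ≈ 0.1875.
#cb4526 → (203, 69, 38); #d74316 → (215, 67, 22).
R = 203 + 0.1875 × (215 − 203) = 205.25 → 205
G = 69 + 0.1875 × (67 − 69) = 68.625 → 69
B = 38 + 0.1875 × (22 − 38) = 35 → 35

(205, 69, 35)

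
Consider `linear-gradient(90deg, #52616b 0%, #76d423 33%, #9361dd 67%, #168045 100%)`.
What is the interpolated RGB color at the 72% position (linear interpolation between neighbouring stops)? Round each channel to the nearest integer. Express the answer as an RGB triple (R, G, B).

72% lies between the 67% and 100% stops, so the local fraction is t = (72 − 67)/(100 − 67) = 5/33 ≈ 0.1515.
#9361dd → (147, 97, 221); #168045 → (22, 128, 69).
R = 147 + 0.1515 × (22 − 147) = 128.062 → 128
G = 97 + 0.1515 × (128 − 97) = 101.697 → 102
B = 221 + 0.1515 × (69 − 221) = 197.972 → 198

(128, 102, 198)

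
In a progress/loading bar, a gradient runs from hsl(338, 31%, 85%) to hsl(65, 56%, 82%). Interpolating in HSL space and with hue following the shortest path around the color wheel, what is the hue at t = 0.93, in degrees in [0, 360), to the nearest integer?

Hue: 65 − 338 = -273°, but |-273| > 180 so the shorter arc goes the other way: Δh = -273 + 360 = 87°.
H = 338 + 0.93 × (87) = 418.91 → 419 → 419 mod 360 = 59°

59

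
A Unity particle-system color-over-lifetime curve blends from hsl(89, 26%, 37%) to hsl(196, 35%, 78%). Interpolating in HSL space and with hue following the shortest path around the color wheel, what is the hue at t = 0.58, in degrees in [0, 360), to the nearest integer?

151

Hue arc: Δh = 196 − 89 = 107° (|Δh| ≤ 180, already the shorter path).
H = 89 + 0.58 × (107) = 151.06 → 151°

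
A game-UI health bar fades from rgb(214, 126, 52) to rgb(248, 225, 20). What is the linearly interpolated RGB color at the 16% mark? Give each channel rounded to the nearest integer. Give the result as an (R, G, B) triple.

16% corresponds to t = 0.16.
R = 214 + 0.16 × (248 − 214) = 214 + 0.16 × 34 = 219.44 → 219
G = 126 + 0.16 × (225 − 126) = 126 + 0.16 × 99 = 141.84 → 142
B = 52 + 0.16 × (20 − 52) = 52 + 0.16 × -32 = 46.88 → 47

(219, 142, 47)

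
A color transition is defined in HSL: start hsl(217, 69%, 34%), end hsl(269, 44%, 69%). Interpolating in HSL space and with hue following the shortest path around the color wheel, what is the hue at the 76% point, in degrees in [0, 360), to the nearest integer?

Hue arc: Δh = 269 − 217 = 52° (|Δh| ≤ 180, already the shorter path).
H = 217 + 0.76 × (52) = 256.52 → 257°

257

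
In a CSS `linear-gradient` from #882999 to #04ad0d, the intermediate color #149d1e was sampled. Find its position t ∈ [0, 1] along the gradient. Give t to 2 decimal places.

Invert the lerp on the B channel (largest span, 140): t = (30 − 153) / (13 − 153) = -123/-140 = 0.87857.
Check on R: (20 − 136)/(4 − 136) = 0.8788 ✓

0.88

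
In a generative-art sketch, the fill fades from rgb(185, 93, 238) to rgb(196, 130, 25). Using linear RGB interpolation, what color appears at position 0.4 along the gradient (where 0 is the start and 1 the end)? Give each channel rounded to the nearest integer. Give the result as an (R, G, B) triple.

(189, 108, 153)

R = 185 + 0.4 × (196 − 185) = 185 + 0.4 × 11 = 189.4 → 189
G = 93 + 0.4 × (130 − 93) = 93 + 0.4 × 37 = 107.8 → 108
B = 238 + 0.4 × (25 − 238) = 238 + 0.4 × -213 = 152.8 → 153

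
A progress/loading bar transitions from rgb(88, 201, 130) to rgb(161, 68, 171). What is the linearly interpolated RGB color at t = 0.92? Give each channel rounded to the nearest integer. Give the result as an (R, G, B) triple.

(155, 79, 168)

R = 88 + 0.92 × (161 − 88) = 88 + 0.92 × 73 = 155.16 → 155
G = 201 + 0.92 × (68 − 201) = 201 + 0.92 × -133 = 78.64 → 79
B = 130 + 0.92 × (171 − 130) = 130 + 0.92 × 41 = 167.72 → 168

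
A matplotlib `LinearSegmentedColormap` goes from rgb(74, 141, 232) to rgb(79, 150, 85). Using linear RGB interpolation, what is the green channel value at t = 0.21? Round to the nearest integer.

G = 141 + 0.21 × (150 − 141) = 142.89 → 143

143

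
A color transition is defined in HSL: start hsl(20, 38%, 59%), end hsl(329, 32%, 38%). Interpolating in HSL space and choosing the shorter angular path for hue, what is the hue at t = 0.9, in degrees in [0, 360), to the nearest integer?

Hue: 329 − 20 = 309°, but |309| > 180 so the shorter arc goes the other way: Δh = 309 − 360 = -51°.
H = 20 + 0.9 × (-51) = -25.9 → -26 → -26 mod 360 = 334°

334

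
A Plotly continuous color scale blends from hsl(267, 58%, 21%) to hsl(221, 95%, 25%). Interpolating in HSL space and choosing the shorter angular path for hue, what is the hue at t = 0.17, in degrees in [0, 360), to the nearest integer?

Hue arc: Δh = 221 − 267 = -46° (|Δh| ≤ 180, already the shorter path).
H = 267 + 0.17 × (-46) = 259.18 → 259°

259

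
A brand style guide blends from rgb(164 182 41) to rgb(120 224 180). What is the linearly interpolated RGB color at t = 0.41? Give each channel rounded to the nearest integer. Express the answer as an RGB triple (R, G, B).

(146, 199, 98)

R = 164 + 0.41 × (120 − 164) = 164 + 0.41 × -44 = 145.96 → 146
G = 182 + 0.41 × (224 − 182) = 182 + 0.41 × 42 = 199.22 → 199
B = 41 + 0.41 × (180 − 41) = 41 + 0.41 × 139 = 97.99 → 98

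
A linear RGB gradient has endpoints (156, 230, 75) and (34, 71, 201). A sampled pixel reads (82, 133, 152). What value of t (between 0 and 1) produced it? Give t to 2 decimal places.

Invert the lerp on the G channel (largest span, 159): t = (133 − 230) / (71 − 230) = -97/-159 = 0.61006.
Check on R: (82 − 156)/(34 − 156) = 0.6066 ✓

0.61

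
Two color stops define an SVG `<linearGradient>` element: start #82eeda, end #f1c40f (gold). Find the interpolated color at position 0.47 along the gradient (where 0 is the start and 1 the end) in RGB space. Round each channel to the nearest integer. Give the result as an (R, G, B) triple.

(182, 218, 123)

#82eeda → (130, 238, 218); #f1c40f → (241, 196, 15).
R = 130 + 0.47 × (241 − 130) = 130 + 0.47 × 111 = 182.17 → 182
G = 238 + 0.47 × (196 − 238) = 238 + 0.47 × -42 = 218.26 → 218
B = 218 + 0.47 × (15 − 218) = 218 + 0.47 × -203 = 122.59 → 123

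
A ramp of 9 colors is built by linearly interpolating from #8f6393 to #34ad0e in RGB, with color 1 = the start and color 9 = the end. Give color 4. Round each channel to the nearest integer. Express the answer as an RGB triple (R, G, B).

(109, 127, 97)

With 9 swatches and endpoints inclusive, swatch 4 sits at t = (4 − 1)/(9 − 1) = 3/8 ≈ 0.375.
#8f6393 → (143, 99, 147); #34ad0e → (52, 173, 14).
R = 143 + 0.375 × (52 − 143) = 108.875 → 109
G = 99 + 0.375 × (173 − 99) = 126.75 → 127
B = 147 + 0.375 × (14 − 147) = 97.125 → 97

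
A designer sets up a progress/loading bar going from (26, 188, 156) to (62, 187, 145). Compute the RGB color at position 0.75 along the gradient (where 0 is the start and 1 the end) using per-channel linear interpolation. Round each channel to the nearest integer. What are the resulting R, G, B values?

(53, 187, 148)

R = 26 + 0.75 × (62 − 26) = 26 + 0.75 × 36 = 53 → 53
G = 188 + 0.75 × (187 − 188) = 188 + 0.75 × -1 = 187.25 → 187
B = 156 + 0.75 × (145 − 156) = 156 + 0.75 × -11 = 147.75 → 148
So the blended color is (53, 187, 148), about #35bb94.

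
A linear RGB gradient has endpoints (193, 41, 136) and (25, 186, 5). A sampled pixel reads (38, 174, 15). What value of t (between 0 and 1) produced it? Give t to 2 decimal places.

0.92

Invert the lerp on the R channel (largest span, 168): t = (38 − 193) / (25 − 193) = -155/-168 = 0.92262.
Check on G: (174 − 41)/(186 − 41) = 0.9172 ✓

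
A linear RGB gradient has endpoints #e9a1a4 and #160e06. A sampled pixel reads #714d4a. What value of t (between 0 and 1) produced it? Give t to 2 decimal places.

0.57

Invert the lerp on the R channel (largest span, 211): t = (113 − 233) / (22 − 233) = -120/-211 = 0.56872.
Check on G: (77 − 161)/(14 − 161) = 0.5714 ✓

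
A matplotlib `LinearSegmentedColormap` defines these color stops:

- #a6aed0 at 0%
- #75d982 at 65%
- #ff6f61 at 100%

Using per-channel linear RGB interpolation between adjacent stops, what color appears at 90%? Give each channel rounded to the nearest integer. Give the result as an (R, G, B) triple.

(216, 141, 106)

90% lies between the 65% and 100% stops, so the local fraction is t = (90 − 65)/(100 − 65) = 25/35 ≈ 0.7143.
#75d982 → (117, 217, 130); #ff6f61 → (255, 111, 97).
R = 117 + 0.7143 × (255 − 117) = 215.573 → 216
G = 217 + 0.7143 × (111 − 217) = 141.284 → 141
B = 130 + 0.7143 × (97 − 130) = 106.428 → 106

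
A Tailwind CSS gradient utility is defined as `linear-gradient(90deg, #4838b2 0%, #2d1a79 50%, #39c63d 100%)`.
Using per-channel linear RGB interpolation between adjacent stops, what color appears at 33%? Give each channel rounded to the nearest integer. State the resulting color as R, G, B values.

(54, 36, 140)

33% lies between the 0% and 50% stops, so the local fraction is t = (33 − 0)/(50 − 0) = 33/50 ≈ 0.66.
#4838b2 → (72, 56, 178); #2d1a79 → (45, 26, 121).
R = 72 + 0.66 × (45 − 72) = 54.18 → 54
G = 56 + 0.66 × (26 − 56) = 36.2 → 36
B = 178 + 0.66 × (121 − 178) = 140.38 → 140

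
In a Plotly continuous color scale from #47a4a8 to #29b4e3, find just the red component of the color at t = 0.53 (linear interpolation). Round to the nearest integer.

R₁ = 71 (from #47a4a8), R₂ = 41 (from #29b4e3).
R = 71 + 0.53 × (41 − 71) = 55.1 → 55

55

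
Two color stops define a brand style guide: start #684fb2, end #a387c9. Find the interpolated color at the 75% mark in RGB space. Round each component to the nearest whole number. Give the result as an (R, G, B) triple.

(148, 121, 195)

#684fb2 → (104, 79, 178); #a387c9 → (163, 135, 201).
75% corresponds to t = 0.75.
R = 104 + 0.75 × (163 − 104) = 104 + 0.75 × 59 = 148.25 → 148
G = 79 + 0.75 × (135 − 79) = 79 + 0.75 × 56 = 121 → 121
B = 178 + 0.75 × (201 − 178) = 178 + 0.75 × 23 = 195.25 → 195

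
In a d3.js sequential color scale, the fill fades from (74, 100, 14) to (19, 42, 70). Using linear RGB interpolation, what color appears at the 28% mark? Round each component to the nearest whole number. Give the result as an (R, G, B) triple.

28% corresponds to t = 0.28.
R = 74 + 0.28 × (19 − 74) = 74 + 0.28 × -55 = 58.6 → 59
G = 100 + 0.28 × (42 − 100) = 100 + 0.28 × -58 = 83.76 → 84
B = 14 + 0.28 × (70 − 14) = 14 + 0.28 × 56 = 29.68 → 30
So the blended color is (59, 84, 30), about #3b541e.

(59, 84, 30)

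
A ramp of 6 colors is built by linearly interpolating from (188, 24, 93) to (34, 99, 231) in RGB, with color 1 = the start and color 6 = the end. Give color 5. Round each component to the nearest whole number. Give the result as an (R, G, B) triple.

With 6 swatches and endpoints inclusive, swatch 5 sits at t = (5 − 1)/(6 − 1) = 4/5 ≈ 0.8.
R = 188 + 0.8 × (34 − 188) = 64.8 → 65
G = 24 + 0.8 × (99 − 24) = 84 → 84
B = 93 + 0.8 × (231 − 93) = 203.4 → 203

(65, 84, 203)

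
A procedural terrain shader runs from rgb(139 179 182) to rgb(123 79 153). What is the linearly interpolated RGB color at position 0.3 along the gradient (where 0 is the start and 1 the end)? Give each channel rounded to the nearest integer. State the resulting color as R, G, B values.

(134, 149, 173)

R = 139 + 0.3 × (123 − 139) = 139 + 0.3 × -16 = 134.2 → 134
G = 179 + 0.3 × (79 − 179) = 179 + 0.3 × -100 = 149 → 149
B = 182 + 0.3 × (153 − 182) = 182 + 0.3 × -29 = 173.3 → 173
So the blended color is (134, 149, 173), about #8695ad.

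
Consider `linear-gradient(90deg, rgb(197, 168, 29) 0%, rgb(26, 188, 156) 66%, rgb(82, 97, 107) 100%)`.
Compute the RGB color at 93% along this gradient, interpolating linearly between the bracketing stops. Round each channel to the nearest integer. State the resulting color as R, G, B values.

(70, 116, 117)

93% lies between the 66% and 100% stops, so the local fraction is t = (93 − 66)/(100 − 66) = 27/34 ≈ 0.7941.
R = 26 + 0.7941 × (82 − 26) = 70.47 → 70
G = 188 + 0.7941 × (97 − 188) = 115.737 → 116
B = 156 + 0.7941 × (107 − 156) = 117.089 → 117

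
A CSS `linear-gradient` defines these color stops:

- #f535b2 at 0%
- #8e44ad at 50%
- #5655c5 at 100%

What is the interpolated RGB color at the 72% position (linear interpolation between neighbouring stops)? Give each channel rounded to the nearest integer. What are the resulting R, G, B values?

(117, 75, 184)

72% lies between the 50% and 100% stops, so the local fraction is t = (72 − 50)/(100 − 50) = 22/50 ≈ 0.44.
#8e44ad → (142, 68, 173); #5655c5 → (86, 85, 197).
R = 142 + 0.44 × (86 − 142) = 117.36 → 117
G = 68 + 0.44 × (85 − 68) = 75.48 → 75
B = 173 + 0.44 × (197 − 173) = 183.56 → 184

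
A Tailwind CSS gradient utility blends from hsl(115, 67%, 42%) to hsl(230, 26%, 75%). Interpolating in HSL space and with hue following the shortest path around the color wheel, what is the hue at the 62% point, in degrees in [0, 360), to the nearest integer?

Hue arc: Δh = 230 − 115 = 115° (|Δh| ≤ 180, already the shorter path).
H = 115 + 0.62 × (115) = 186.3 → 186°

186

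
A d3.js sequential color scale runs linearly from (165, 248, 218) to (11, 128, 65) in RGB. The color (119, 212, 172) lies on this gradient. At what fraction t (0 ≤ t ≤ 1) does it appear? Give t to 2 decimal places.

0.30

Invert the lerp on the R channel (largest span, 154): t = (119 − 165) / (11 − 165) = -46/-154 = 0.2987.
Check on G: (212 − 248)/(128 − 248) = 0.3 ✓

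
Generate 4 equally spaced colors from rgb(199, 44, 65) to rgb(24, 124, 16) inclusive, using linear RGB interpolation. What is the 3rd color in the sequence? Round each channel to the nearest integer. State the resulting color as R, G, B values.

(82, 97, 32)

With 4 swatches and endpoints inclusive, swatch 3 sits at t = (3 − 1)/(4 − 1) = 2/3 ≈ 0.6667.
R = 199 + 0.6667 × (24 − 199) = 82.328 → 82
G = 44 + 0.6667 × (124 − 44) = 97.336 → 97
B = 65 + 0.6667 × (16 − 65) = 32.332 → 32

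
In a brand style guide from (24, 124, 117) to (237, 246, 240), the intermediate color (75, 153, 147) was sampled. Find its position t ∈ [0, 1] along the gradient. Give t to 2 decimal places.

0.24

Invert the lerp on the R channel (largest span, 213): t = (75 − 24) / (237 − 24) = 51/213 = 0.23944.
Check on G: (153 − 124)/(246 − 124) = 0.2377 ✓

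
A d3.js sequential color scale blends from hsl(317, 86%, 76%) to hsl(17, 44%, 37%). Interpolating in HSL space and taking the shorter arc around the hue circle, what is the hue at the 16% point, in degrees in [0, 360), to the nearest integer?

Hue: 17 − 317 = -300°, but |-300| > 180 so the shorter arc goes the other way: Δh = -300 + 360 = 60°.
H = 317 + 0.16 × (60) = 326.6 → 327°

327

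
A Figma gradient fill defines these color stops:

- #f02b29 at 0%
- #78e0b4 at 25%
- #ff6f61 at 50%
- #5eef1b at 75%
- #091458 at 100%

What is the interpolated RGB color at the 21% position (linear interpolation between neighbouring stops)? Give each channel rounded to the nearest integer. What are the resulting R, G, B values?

(139, 195, 158)

21% lies between the 0% and 25% stops, so the local fraction is t = (21 − 0)/(25 − 0) = 21/25 ≈ 0.84.
#f02b29 → (240, 43, 41); #78e0b4 → (120, 224, 180).
R = 240 + 0.84 × (120 − 240) = 139.2 → 139
G = 43 + 0.84 × (224 − 43) = 195.04 → 195
B = 41 + 0.84 × (180 − 41) = 157.76 → 158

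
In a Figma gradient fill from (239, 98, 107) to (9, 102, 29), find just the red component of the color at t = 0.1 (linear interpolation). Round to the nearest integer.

R = 239 + 0.1 × (9 − 239) = 216 → 216

216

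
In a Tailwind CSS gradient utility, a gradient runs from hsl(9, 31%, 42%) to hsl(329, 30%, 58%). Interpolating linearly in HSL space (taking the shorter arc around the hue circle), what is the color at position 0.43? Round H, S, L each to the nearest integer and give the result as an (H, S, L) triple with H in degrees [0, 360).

Hue: 329 − 9 = 320°, but |320| > 180 so the shorter arc goes the other way: Δh = 320 − 360 = -40°.
H = 9 + 0.43 × (-40) = -8.2 → -8 → -8 mod 360 = 352°
S = 31 + 0.43 × (30 − 31) = 30.57 → 31%
L = 42 + 0.43 × (58 − 42) = 48.88 → 49%

(352, 31, 49)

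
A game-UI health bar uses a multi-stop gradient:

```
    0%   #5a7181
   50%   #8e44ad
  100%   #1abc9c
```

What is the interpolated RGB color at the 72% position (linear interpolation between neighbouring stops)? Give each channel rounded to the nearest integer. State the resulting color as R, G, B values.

(91, 121, 166)

72% lies between the 50% and 100% stops, so the local fraction is t = (72 − 50)/(100 − 50) = 22/50 ≈ 0.44.
#8e44ad → (142, 68, 173); #1abc9c → (26, 188, 156).
R = 142 + 0.44 × (26 − 142) = 90.96 → 91
G = 68 + 0.44 × (188 − 68) = 120.8 → 121
B = 173 + 0.44 × (156 − 173) = 165.52 → 166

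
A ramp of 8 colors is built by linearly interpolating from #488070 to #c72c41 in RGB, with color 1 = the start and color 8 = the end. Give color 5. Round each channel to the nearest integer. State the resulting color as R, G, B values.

(145, 80, 85)

With 8 swatches and endpoints inclusive, swatch 5 sits at t = (5 − 1)/(8 − 1) = 4/7 ≈ 0.5714.
#488070 → (72, 128, 112); #c72c41 → (199, 44, 65).
R = 72 + 0.5714 × (199 − 72) = 144.568 → 145
G = 128 + 0.5714 × (44 − 128) = 80.002 → 80
B = 112 + 0.5714 × (65 − 112) = 85.144 → 85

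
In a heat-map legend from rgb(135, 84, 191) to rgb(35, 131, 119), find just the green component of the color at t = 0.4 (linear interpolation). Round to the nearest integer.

G = 84 + 0.4 × (131 − 84) = 102.8 → 103

103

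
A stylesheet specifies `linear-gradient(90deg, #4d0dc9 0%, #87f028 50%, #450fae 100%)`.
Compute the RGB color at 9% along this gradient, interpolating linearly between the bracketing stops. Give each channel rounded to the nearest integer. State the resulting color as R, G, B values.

(87, 54, 172)

9% lies between the 0% and 50% stops, so the local fraction is t = (9 − 0)/(50 − 0) = 9/50 ≈ 0.18.
#4d0dc9 → (77, 13, 201); #87f028 → (135, 240, 40).
R = 77 + 0.18 × (135 − 77) = 87.44 → 87
G = 13 + 0.18 × (240 − 13) = 53.86 → 54
B = 201 + 0.18 × (40 − 201) = 172.02 → 172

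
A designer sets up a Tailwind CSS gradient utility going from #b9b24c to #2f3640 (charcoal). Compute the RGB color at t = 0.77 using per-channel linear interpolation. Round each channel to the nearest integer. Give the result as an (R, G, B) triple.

#b9b24c → (185, 178, 76); #2f3640 → (47, 54, 64).
R = 185 + 0.77 × (47 − 185) = 185 + 0.77 × -138 = 78.74 → 79
G = 178 + 0.77 × (54 − 178) = 178 + 0.77 × -124 = 82.52 → 83
B = 76 + 0.77 × (64 − 76) = 76 + 0.77 × -12 = 66.76 → 67
So the blended color is (79, 83, 67), about #4f5343.

(79, 83, 67)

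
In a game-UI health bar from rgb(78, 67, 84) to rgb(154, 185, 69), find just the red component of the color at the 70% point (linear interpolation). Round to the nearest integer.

R = 78 + 0.7 × (154 − 78) = 131.2 → 131

131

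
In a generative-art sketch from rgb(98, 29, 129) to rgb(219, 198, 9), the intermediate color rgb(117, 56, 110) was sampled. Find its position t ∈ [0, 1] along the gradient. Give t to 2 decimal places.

Invert the lerp on the G channel (largest span, 169): t = (56 − 29) / (198 − 29) = 27/169 = 0.15976.
Check on R: (117 − 98)/(219 − 98) = 0.157 ✓

0.16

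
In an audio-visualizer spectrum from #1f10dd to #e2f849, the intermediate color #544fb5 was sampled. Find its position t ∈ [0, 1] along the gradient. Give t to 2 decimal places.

0.27

Invert the lerp on the G channel (largest span, 232): t = (79 − 16) / (248 − 16) = 63/232 = 0.27155.
Check on R: (84 − 31)/(226 − 31) = 0.2718 ✓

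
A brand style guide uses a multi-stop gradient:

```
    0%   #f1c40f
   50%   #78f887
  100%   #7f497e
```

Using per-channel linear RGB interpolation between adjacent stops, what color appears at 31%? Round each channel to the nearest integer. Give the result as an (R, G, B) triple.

(166, 228, 89)

31% lies between the 0% and 50% stops, so the local fraction is t = (31 − 0)/(50 − 0) = 31/50 ≈ 0.62.
#f1c40f → (241, 196, 15); #78f887 → (120, 248, 135).
R = 241 + 0.62 × (120 − 241) = 165.98 → 166
G = 196 + 0.62 × (248 − 196) = 228.24 → 228
B = 15 + 0.62 × (135 − 15) = 89.4 → 89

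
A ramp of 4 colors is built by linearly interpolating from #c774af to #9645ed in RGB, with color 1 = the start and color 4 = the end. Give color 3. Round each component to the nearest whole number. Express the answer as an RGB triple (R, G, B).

With 4 swatches and endpoints inclusive, swatch 3 sits at t = (3 − 1)/(4 − 1) = 2/3 ≈ 0.6667.
#c774af → (199, 116, 175); #9645ed → (150, 69, 237).
R = 199 + 0.6667 × (150 − 199) = 166.332 → 166
G = 116 + 0.6667 × (69 − 116) = 84.665 → 85
B = 175 + 0.6667 × (237 − 175) = 216.335 → 216

(166, 85, 216)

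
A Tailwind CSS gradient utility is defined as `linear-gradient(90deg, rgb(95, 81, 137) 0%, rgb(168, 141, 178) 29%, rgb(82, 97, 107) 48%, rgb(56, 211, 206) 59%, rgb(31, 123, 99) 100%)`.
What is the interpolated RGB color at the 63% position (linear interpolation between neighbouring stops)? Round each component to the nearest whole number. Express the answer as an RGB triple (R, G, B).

(54, 202, 196)

63% lies between the 59% and 100% stops, so the local fraction is t = (63 − 59)/(100 − 59) = 4/41 ≈ 0.0976.
R = 56 + 0.0976 × (31 − 56) = 53.56 → 54
G = 211 + 0.0976 × (123 − 211) = 202.411 → 202
B = 206 + 0.0976 × (99 − 206) = 195.557 → 196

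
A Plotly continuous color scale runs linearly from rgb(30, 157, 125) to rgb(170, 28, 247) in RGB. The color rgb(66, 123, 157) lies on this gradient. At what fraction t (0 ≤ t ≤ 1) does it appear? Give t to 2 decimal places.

Invert the lerp on the R channel (largest span, 140): t = (66 − 30) / (170 − 30) = 36/140 = 0.25714.
Check on G: (123 − 157)/(28 − 157) = 0.2636 ✓

0.26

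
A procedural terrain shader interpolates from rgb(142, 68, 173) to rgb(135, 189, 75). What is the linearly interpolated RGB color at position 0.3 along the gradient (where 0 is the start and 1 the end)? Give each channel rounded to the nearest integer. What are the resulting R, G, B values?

R = 142 + 0.3 × (135 − 142) = 142 + 0.3 × -7 = 139.9 → 140
G = 68 + 0.3 × (189 − 68) = 68 + 0.3 × 121 = 104.3 → 104
B = 173 + 0.3 × (75 − 173) = 173 + 0.3 × -98 = 143.6 → 144
So the blended color is (140, 104, 144), about #8c6890.

(140, 104, 144)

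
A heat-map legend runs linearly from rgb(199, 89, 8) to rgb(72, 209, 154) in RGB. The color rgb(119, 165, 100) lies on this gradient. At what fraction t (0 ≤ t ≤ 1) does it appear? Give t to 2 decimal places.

Invert the lerp on the B channel (largest span, 146): t = (100 − 8) / (154 − 8) = 92/146 = 0.63014.
Check on R: (119 − 199)/(72 − 199) = 0.6299 ✓

0.63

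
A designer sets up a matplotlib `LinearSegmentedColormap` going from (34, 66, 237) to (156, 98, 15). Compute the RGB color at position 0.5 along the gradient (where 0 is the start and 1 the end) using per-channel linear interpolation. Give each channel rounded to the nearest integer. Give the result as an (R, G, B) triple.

(95, 82, 126)

R = 34 + 0.5 × (156 − 34) = 34 + 0.5 × 122 = 95 → 95
G = 66 + 0.5 × (98 − 66) = 66 + 0.5 × 32 = 82 → 82
B = 237 + 0.5 × (15 − 237) = 237 + 0.5 × -222 = 126 → 126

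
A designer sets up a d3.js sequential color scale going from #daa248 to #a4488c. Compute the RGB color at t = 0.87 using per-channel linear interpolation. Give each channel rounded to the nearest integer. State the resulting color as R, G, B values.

(171, 84, 131)

#daa248 → (218, 162, 72); #a4488c → (164, 72, 140).
R = 218 + 0.87 × (164 − 218) = 218 + 0.87 × -54 = 171.02 → 171
G = 162 + 0.87 × (72 − 162) = 162 + 0.87 × -90 = 83.7 → 84
B = 72 + 0.87 × (140 − 72) = 72 + 0.87 × 68 = 131.16 → 131
So the blended color is (171, 84, 131), about #ab5483.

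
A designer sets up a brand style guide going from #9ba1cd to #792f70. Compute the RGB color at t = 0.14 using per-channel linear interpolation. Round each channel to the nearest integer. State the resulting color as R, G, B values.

(150, 145, 192)

#9ba1cd → (155, 161, 205); #792f70 → (121, 47, 112).
R = 155 + 0.14 × (121 − 155) = 155 + 0.14 × -34 = 150.24 → 150
G = 161 + 0.14 × (47 − 161) = 161 + 0.14 × -114 = 145.04 → 145
B = 205 + 0.14 × (112 − 205) = 205 + 0.14 × -93 = 191.98 → 192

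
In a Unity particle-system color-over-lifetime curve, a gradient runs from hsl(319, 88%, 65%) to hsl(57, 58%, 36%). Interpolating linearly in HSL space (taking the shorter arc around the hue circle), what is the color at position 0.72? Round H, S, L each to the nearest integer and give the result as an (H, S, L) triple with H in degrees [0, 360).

(30, 66, 44)

Hue: 57 − 319 = -262°, but |-262| > 180 so the shorter arc goes the other way: Δh = -262 + 360 = 98°.
H = 319 + 0.72 × (98) = 389.56 → 390 → 390 mod 360 = 30°
S = 88 + 0.72 × (58 − 88) = 66.4 → 66%
L = 65 + 0.72 × (36 − 65) = 44.12 → 44%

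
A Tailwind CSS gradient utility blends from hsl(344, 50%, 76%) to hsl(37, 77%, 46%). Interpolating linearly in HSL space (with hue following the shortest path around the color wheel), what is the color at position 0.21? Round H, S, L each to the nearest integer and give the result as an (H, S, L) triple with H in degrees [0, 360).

(355, 56, 70)

Hue: 37 − 344 = -307°, but |-307| > 180 so the shorter arc goes the other way: Δh = -307 + 360 = 53°.
H = 344 + 0.21 × (53) = 355.13 → 355°
S = 50 + 0.21 × (77 − 50) = 55.67 → 56%
L = 76 + 0.21 × (46 − 76) = 69.7 → 70%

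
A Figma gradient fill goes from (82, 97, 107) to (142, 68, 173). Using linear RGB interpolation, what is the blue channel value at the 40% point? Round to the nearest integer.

133

B = 107 + 0.4 × (173 − 107) = 133.4 → 133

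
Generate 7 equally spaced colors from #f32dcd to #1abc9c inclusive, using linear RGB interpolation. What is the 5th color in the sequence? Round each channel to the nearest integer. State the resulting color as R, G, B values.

(98, 140, 172)

With 7 swatches and endpoints inclusive, swatch 5 sits at t = (5 − 1)/(7 − 1) = 4/6 ≈ 0.6667.
#f32dcd → (243, 45, 205); #1abc9c → (26, 188, 156).
R = 243 + 0.6667 × (26 − 243) = 98.326 → 98
G = 45 + 0.6667 × (188 − 45) = 140.338 → 140
B = 205 + 0.6667 × (156 − 205) = 172.332 → 172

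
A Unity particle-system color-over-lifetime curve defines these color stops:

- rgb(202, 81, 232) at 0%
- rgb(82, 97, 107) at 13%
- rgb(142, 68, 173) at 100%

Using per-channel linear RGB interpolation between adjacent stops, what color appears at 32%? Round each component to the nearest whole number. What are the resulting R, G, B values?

(95, 91, 121)

32% lies between the 13% and 100% stops, so the local fraction is t = (32 − 13)/(100 − 13) = 19/87 ≈ 0.2184.
R = 82 + 0.2184 × (142 − 82) = 95.104 → 95
G = 97 + 0.2184 × (68 − 97) = 90.666 → 91
B = 107 + 0.2184 × (173 − 107) = 121.414 → 121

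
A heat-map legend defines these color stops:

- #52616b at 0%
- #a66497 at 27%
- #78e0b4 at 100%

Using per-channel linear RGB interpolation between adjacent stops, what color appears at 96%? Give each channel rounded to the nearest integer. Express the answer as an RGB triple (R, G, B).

(123, 217, 178)

96% lies between the 27% and 100% stops, so the local fraction is t = (96 − 27)/(100 − 27) = 69/73 ≈ 0.9452.
#a66497 → (166, 100, 151); #78e0b4 → (120, 224, 180).
R = 166 + 0.9452 × (120 − 166) = 122.521 → 123
G = 100 + 0.9452 × (224 − 100) = 217.205 → 217
B = 151 + 0.9452 × (180 − 151) = 178.411 → 178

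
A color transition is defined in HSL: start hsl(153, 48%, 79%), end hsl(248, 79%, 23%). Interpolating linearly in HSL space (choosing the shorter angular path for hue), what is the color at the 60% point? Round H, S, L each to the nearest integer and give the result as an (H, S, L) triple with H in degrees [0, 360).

Hue arc: Δh = 248 − 153 = 95° (|Δh| ≤ 180, already the shorter path).
H = 153 + 0.6 × (95) = 210 → 210°
S = 48 + 0.6 × (79 − 48) = 66.6 → 67%
L = 79 + 0.6 × (23 − 79) = 45.4 → 45%

(210, 67, 45)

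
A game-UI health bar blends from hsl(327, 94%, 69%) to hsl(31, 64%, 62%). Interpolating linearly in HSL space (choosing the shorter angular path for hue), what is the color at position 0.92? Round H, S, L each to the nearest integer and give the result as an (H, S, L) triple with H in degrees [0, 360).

(26, 66, 63)

Hue: 31 − 327 = -296°, but |-296| > 180 so the shorter arc goes the other way: Δh = -296 + 360 = 64°.
H = 327 + 0.92 × (64) = 385.88 → 386 → 386 mod 360 = 26°
S = 94 + 0.92 × (64 − 94) = 66.4 → 66%
L = 69 + 0.92 × (62 − 69) = 62.56 → 63%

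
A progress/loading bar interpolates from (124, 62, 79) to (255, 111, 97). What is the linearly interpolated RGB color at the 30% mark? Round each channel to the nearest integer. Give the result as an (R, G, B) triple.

30% corresponds to t = 0.3.
R = 124 + 0.3 × (255 − 124) = 124 + 0.3 × 131 = 163.3 → 163
G = 62 + 0.3 × (111 − 62) = 62 + 0.3 × 49 = 76.7 → 77
B = 79 + 0.3 × (97 − 79) = 79 + 0.3 × 18 = 84.4 → 84

(163, 77, 84)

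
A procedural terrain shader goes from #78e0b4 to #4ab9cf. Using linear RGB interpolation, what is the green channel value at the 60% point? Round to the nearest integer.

201

G₁ = 224 (from #78e0b4), G₂ = 185 (from #4ab9cf).
G = 224 + 0.6 × (185 − 224) = 200.6 → 201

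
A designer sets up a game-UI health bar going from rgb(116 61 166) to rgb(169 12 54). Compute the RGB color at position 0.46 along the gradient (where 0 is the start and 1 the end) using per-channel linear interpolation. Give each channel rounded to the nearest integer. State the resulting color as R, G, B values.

(140, 38, 114)

R = 116 + 0.46 × (169 − 116) = 116 + 0.46 × 53 = 140.38 → 140
G = 61 + 0.46 × (12 − 61) = 61 + 0.46 × -49 = 38.46 → 38
B = 166 + 0.46 × (54 − 166) = 166 + 0.46 × -112 = 114.48 → 114
So the blended color is (140, 38, 114), about #8c2672.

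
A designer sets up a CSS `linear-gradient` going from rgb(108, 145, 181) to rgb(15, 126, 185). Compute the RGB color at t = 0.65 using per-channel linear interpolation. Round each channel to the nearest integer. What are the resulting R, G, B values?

R = 108 + 0.65 × (15 − 108) = 108 + 0.65 × -93 = 47.55 → 48
G = 145 + 0.65 × (126 − 145) = 145 + 0.65 × -19 = 132.65 → 133
B = 181 + 0.65 × (185 − 181) = 181 + 0.65 × 4 = 183.6 → 184
So the blended color is (48, 133, 184), about #3085b8.

(48, 133, 184)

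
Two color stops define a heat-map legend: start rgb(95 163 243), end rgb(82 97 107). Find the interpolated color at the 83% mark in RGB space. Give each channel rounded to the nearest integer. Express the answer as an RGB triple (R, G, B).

(84, 108, 130)

83% corresponds to t = 0.83.
R = 95 + 0.83 × (82 − 95) = 95 + 0.83 × -13 = 84.21 → 84
G = 163 + 0.83 × (97 − 163) = 163 + 0.83 × -66 = 108.22 → 108
B = 243 + 0.83 × (107 − 243) = 243 + 0.83 × -136 = 130.12 → 130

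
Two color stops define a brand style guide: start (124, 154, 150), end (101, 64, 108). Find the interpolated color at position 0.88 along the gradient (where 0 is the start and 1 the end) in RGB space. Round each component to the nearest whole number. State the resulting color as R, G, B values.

R = 124 + 0.88 × (101 − 124) = 124 + 0.88 × -23 = 103.76 → 104
G = 154 + 0.88 × (64 − 154) = 154 + 0.88 × -90 = 74.8 → 75
B = 150 + 0.88 × (108 − 150) = 150 + 0.88 × -42 = 113.04 → 113

(104, 75, 113)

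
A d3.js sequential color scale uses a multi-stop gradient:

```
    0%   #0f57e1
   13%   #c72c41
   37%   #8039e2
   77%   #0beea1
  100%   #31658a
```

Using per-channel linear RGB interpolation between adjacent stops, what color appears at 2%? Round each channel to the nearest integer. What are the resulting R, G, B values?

2% lies between the 0% and 13% stops, so the local fraction is t = (2 − 0)/(13 − 0) = 2/13 ≈ 0.1538.
#0f57e1 → (15, 87, 225); #c72c41 → (199, 44, 65).
R = 15 + 0.1538 × (199 − 15) = 43.299 → 43
G = 87 + 0.1538 × (44 − 87) = 80.387 → 80
B = 225 + 0.1538 × (65 − 225) = 200.392 → 200

(43, 80, 200)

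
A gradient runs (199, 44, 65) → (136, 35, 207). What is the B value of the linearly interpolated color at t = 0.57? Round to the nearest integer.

B = 65 + 0.57 × (207 − 65) = 145.94 → 146

146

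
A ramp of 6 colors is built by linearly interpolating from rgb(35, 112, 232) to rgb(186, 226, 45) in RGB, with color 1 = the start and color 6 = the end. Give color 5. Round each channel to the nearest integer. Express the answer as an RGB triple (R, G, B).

(156, 203, 82)

With 6 swatches and endpoints inclusive, swatch 5 sits at t = (5 − 1)/(6 − 1) = 4/5 ≈ 0.8.
R = 35 + 0.8 × (186 − 35) = 155.8 → 156
G = 112 + 0.8 × (226 − 112) = 203.2 → 203
B = 232 + 0.8 × (45 − 232) = 82.4 → 82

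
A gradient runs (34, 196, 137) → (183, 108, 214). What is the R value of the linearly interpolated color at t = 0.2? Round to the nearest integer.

R = 34 + 0.2 × (183 − 34) = 63.8 → 64

64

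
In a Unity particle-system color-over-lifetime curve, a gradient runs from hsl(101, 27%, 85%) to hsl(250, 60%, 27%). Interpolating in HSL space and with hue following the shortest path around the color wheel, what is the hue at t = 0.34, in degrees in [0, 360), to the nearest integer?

Hue arc: Δh = 250 − 101 = 149° (|Δh| ≤ 180, already the shorter path).
H = 101 + 0.34 × (149) = 151.66 → 152°

152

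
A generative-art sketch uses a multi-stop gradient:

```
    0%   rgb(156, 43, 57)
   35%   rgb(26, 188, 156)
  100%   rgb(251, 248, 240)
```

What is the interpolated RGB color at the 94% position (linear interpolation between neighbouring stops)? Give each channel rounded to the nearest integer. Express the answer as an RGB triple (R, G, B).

94% lies between the 35% and 100% stops, so the local fraction is t = (94 − 35)/(100 − 35) = 59/65 ≈ 0.9077.
R = 26 + 0.9077 × (251 − 26) = 230.232 → 230
G = 188 + 0.9077 × (248 − 188) = 242.462 → 242
B = 156 + 0.9077 × (240 − 156) = 232.247 → 232

(230, 242, 232)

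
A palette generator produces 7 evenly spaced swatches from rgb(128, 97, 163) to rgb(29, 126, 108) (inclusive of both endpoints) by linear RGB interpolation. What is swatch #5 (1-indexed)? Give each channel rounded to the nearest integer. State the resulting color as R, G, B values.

(62, 116, 126)

With 7 swatches and endpoints inclusive, swatch 5 sits at t = (5 − 1)/(7 − 1) = 4/6 ≈ 0.6667.
R = 128 + 0.6667 × (29 − 128) = 61.997 → 62
G = 97 + 0.6667 × (126 − 97) = 116.334 → 116
B = 163 + 0.6667 × (108 − 163) = 126.332 → 126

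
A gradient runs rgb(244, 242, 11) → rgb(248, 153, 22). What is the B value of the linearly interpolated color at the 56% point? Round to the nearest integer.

17

B = 11 + 0.56 × (22 − 11) = 17.16 → 17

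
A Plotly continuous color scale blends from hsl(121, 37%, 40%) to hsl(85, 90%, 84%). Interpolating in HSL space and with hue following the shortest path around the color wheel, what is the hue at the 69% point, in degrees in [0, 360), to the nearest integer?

Hue arc: Δh = 85 − 121 = -36° (|Δh| ≤ 180, already the shorter path).
H = 121 + 0.69 × (-36) = 96.16 → 96°

96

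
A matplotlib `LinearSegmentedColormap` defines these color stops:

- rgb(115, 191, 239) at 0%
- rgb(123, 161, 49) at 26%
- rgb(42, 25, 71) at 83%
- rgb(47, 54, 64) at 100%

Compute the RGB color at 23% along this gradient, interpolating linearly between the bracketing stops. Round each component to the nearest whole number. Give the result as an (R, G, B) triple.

(122, 164, 71)

23% lies between the 0% and 26% stops, so the local fraction is t = (23 − 0)/(26 − 0) = 23/26 ≈ 0.8846.
R = 115 + 0.8846 × (123 − 115) = 122.077 → 122
G = 191 + 0.8846 × (161 − 191) = 164.462 → 164
B = 239 + 0.8846 × (49 − 239) = 70.926 → 71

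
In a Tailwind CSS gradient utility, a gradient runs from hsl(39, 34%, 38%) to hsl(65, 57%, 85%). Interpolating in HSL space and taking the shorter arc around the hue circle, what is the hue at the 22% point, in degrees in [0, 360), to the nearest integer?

Hue arc: Δh = 65 − 39 = 26° (|Δh| ≤ 180, already the shorter path).
H = 39 + 0.22 × (26) = 44.72 → 45°

45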